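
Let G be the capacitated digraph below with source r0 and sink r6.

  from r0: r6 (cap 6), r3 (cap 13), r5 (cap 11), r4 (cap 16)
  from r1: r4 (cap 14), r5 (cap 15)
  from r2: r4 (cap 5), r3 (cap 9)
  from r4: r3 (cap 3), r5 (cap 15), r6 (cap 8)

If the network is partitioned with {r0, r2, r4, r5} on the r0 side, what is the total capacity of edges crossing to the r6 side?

Edges leaving {r0, r2, r4, r5}: r0→r3 (13), r0→r6 (6), r2→r3 (9), r4→r3 (3), r4→r6 (8).
Cut capacity = 13 + 6 + 9 + 3 + 8 = 39.

39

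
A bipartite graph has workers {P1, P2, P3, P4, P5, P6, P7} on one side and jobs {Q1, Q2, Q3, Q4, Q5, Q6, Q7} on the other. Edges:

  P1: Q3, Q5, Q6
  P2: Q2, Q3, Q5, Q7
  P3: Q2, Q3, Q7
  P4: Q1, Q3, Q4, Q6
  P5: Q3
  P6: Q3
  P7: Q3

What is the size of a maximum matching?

5

Unit-capacity flow: source→left, listed edges, right→sink; max matching = max flow.
Augmenting path P1→Q3 (+1); matched 1.
Augmenting path P2→Q2 (+1); matched 2.
Augmenting path P3→Q7 (+1); matched 3.
Augmenting path P4→Q1 (+1); matched 4.
Augmenting path P5→Q3→P1→Q5 (+1); matched 5.
No augmenting path remains; maximum matching = 5.
König certificate: {P1, P2, P3, P4, Q3} is a vertex cover of size 5 (every listed pair touches it), so no matching can be larger.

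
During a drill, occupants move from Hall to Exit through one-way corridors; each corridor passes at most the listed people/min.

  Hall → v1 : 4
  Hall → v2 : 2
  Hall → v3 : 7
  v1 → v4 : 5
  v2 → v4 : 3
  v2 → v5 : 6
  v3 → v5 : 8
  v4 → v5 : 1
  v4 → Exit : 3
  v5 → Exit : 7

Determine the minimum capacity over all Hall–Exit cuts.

10

Augment Hall→v1→v4→Exit: bottleneck 3, flow now 3.
Augment Hall→v2→v5→Exit: bottleneck 2, flow now 5.
Augment Hall→v3→v5→Exit: bottleneck 5, flow now 10.
No augmenting path remains; maximum flow = 10.
By max-flow min-cut, the minimum cut capacity equals the max flow.
In the residual graph, reachable from Hall: {Hall, v1, v2, v3, v4, v5}.
Min-cut edges: v4→Exit (3), v5→Exit (7); capacity 3 + 7 = 10.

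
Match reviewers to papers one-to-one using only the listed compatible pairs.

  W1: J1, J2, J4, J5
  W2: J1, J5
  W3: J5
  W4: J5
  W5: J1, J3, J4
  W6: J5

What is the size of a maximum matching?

4

Unit-capacity flow: source→left, listed edges, right→sink; max matching = max flow.
Augmenting path W1→J1 (+1); matched 1.
Augmenting path W2→J5 (+1); matched 2.
Augmenting path W5→J3 (+1); matched 3.
Augmenting path W3→J5→W2→J1→W1→J2 (+1); matched 4.
No augmenting path remains; maximum matching = 4.
König certificate: {W1, W2, W5, J5} is a vertex cover of size 4 (every listed pair touches it), so no matching can be larger.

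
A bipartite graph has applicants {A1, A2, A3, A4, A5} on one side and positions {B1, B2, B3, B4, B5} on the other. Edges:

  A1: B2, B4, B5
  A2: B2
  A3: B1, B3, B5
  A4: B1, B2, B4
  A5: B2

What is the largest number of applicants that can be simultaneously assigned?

Unit-capacity flow: source→left, listed edges, right→sink; max matching = max flow.
Augmenting path A1→B2 (+1); matched 1.
Augmenting path A3→B1 (+1); matched 2.
Augmenting path A4→B4 (+1); matched 3.
Augmenting path A2→B2→A1→B5 (+1); matched 4.
No augmenting path remains; maximum matching = 4.
König certificate: {A1, A3, A4, B2} is a vertex cover of size 4 (every listed pair touches it), so no matching can be larger.

4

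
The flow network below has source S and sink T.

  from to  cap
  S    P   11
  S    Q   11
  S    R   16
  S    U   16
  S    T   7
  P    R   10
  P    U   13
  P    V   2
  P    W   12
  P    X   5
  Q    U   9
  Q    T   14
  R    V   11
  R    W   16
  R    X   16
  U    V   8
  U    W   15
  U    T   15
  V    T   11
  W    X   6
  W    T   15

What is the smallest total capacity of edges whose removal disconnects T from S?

Augment S→T: bottleneck 7, flow now 7.
Augment S→Q→T: bottleneck 11, flow now 18.
Augment S→U→T: bottleneck 15, flow now 33.
Augment S→P→V→T: bottleneck 2, flow now 35.
Augment S→P→W→T: bottleneck 9, flow now 44.
Augment S→R→V→T: bottleneck 9, flow now 53.
Augment S→R→W→T: bottleneck 6, flow now 59.
No augmenting path remains; maximum flow = 59.
By max-flow min-cut, the minimum cut capacity equals the max flow.
In the residual graph, reachable from S: {S, P, R, U, V, W, X}.
Min-cut edges: S→Q (11), S→T (7), U→T (15), V→T (11), W→T (15); capacity 11 + 7 + 15 + 11 + 15 = 59.

59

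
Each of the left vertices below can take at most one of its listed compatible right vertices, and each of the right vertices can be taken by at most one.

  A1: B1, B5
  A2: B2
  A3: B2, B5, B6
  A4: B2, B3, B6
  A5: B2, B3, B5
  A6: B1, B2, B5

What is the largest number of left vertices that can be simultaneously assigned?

5

Unit-capacity flow: source→left, listed edges, right→sink; max matching = max flow.
Augmenting path A1→B1 (+1); matched 1.
Augmenting path A2→B2 (+1); matched 2.
Augmenting path A3→B5 (+1); matched 3.
Augmenting path A4→B3 (+1); matched 4.
Augmenting path A5→B3→A4→B6 (+1); matched 5.
No augmenting path remains; maximum matching = 5.
König certificate: {B1, B2, B3, B5, B6} is a vertex cover of size 5 (every listed pair touches it), so no matching can be larger.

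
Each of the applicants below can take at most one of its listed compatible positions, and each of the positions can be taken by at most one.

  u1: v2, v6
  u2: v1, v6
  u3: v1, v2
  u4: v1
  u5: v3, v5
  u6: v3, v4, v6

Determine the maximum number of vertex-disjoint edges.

5

Unit-capacity flow: source→left, listed edges, right→sink; max matching = max flow.
Augmenting path u1→v2 (+1); matched 1.
Augmenting path u2→v1 (+1); matched 2.
Augmenting path u5→v3 (+1); matched 3.
Augmenting path u6→v4 (+1); matched 4.
Augmenting path u3→v1→u2→v6 (+1); matched 5.
No augmenting path remains; maximum matching = 5.
König certificate: {u5, u6, v1, v2, v6} is a vertex cover of size 5 (every listed pair touches it), so no matching can be larger.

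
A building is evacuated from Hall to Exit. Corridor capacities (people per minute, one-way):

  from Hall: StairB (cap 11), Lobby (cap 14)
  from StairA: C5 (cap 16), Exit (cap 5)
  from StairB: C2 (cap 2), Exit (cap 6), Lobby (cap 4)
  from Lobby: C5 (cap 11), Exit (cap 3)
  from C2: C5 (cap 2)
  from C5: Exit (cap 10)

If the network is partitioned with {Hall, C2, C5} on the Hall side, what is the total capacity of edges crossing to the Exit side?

35

Edges leaving {Hall, C2, C5}: Hall→StairB (11), Hall→Lobby (14), C5→Exit (10).
Cut capacity = 11 + 14 + 10 = 35.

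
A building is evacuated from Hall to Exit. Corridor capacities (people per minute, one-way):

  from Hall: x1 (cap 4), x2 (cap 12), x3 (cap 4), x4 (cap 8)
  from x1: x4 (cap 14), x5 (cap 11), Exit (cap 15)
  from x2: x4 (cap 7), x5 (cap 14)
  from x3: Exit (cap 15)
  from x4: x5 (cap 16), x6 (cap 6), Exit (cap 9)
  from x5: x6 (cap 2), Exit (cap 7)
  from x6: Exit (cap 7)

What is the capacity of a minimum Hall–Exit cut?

Augment Hall→x1→Exit: bottleneck 4, flow now 4.
Augment Hall→x3→Exit: bottleneck 4, flow now 8.
Augment Hall→x4→Exit: bottleneck 8, flow now 16.
Augment Hall→x2→x4→Exit: bottleneck 1, flow now 17.
Augment Hall→x2→x5→Exit: bottleneck 7, flow now 24.
Augment Hall→x2→x4→x6→Exit: bottleneck 4, flow now 28.
No augmenting path remains; maximum flow = 28.
By max-flow min-cut, the minimum cut capacity equals the max flow.
In the residual graph, reachable from Hall: {Hall}.
Min-cut edges: Hall→x1 (4), Hall→x2 (12), Hall→x3 (4), Hall→x4 (8); capacity 4 + 12 + 4 + 8 = 28.

28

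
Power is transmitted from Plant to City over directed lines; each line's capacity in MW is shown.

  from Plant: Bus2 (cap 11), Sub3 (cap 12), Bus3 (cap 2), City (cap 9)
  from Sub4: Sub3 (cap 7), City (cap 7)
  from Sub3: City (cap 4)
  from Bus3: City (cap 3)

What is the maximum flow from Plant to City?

15

Augment Plant→City: bottleneck 9, flow now 9.
Augment Plant→Sub3→City: bottleneck 4, flow now 13.
Augment Plant→Bus3→City: bottleneck 2, flow now 15.
No augmenting path remains; maximum flow = 15.
In the residual graph, reachable from Plant: {Plant, Bus2, Sub3}.
Min-cut edges: Plant→Bus3 (2), Plant→City (9), Sub3→City (4); capacity 2 + 9 + 4 = 15.
This cut is saturated, so no flow can exceed 15.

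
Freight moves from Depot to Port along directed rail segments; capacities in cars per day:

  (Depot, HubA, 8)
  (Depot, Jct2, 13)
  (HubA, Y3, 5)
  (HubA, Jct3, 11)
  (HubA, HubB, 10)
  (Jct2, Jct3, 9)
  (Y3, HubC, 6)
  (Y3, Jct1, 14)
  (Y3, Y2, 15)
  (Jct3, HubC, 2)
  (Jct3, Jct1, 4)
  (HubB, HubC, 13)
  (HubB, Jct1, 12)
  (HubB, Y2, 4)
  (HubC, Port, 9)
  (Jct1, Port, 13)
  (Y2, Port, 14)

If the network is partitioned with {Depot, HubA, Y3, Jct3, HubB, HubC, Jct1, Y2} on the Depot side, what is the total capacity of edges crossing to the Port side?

49

Edges leaving {Depot, HubA, Y3, Jct3, HubB, HubC, Jct1, Y2}: Depot→Jct2 (13), HubC→Port (9), Jct1→Port (13), Y2→Port (14).
Cut capacity = 13 + 9 + 13 + 14 = 49.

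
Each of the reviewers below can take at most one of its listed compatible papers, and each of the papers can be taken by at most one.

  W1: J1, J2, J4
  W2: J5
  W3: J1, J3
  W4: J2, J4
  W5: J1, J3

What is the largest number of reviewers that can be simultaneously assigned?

5

Unit-capacity flow: source→left, listed edges, right→sink; max matching = max flow.
Augmenting path W1→J1 (+1); matched 1.
Augmenting path W2→J5 (+1); matched 2.
Augmenting path W3→J3 (+1); matched 3.
Augmenting path W4→J2 (+1); matched 4.
Augmenting path W5→J1→W1→J4 (+1); matched 5.
No augmenting path remains; maximum matching = 5.
König certificate: {W1, W2, W3, W4, W5} is a vertex cover of size 5 (every listed pair touches it), so no matching can be larger.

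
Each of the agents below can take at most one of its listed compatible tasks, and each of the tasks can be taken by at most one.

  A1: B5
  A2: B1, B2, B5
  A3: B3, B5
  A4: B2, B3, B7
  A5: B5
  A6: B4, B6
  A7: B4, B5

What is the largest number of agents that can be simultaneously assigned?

Unit-capacity flow: source→left, listed edges, right→sink; max matching = max flow.
Augmenting path A1→B5 (+1); matched 1.
Augmenting path A2→B1 (+1); matched 2.
Augmenting path A3→B3 (+1); matched 3.
Augmenting path A4→B2 (+1); matched 4.
Augmenting path A6→B4 (+1); matched 5.
Augmenting path A7→B4→A6→B6 (+1); matched 6.
No augmenting path remains; maximum matching = 6.
König certificate: {A2, A3, A4, A6, A7, B5} is a vertex cover of size 6 (every listed pair touches it), so no matching can be larger.

6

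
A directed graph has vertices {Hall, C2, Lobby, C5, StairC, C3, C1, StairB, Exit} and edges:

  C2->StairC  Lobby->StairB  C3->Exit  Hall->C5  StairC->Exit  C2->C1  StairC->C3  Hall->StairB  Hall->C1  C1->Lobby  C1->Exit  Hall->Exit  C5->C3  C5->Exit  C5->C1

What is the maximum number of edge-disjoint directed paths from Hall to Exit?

Assign every edge capacity 1; by Menger, the answer equals the max flow.
Path Hall→Exit (+1); total 1.
Path Hall→C5→Exit (+1); total 2.
Path Hall→C1→Exit (+1); total 3.
No residual Hall→Exit path; max flow = 3.
Certifying cut of size 3: {Hall→C1, Hall→C5, Hall→Exit}.

3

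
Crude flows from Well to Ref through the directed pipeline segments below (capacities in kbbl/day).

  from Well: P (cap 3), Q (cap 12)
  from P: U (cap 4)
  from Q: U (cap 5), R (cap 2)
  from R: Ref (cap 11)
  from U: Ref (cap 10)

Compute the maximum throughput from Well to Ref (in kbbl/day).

Augment Well→P→U→Ref: bottleneck 3, flow now 3.
Augment Well→Q→R→Ref: bottleneck 2, flow now 5.
Augment Well→Q→U→Ref: bottleneck 5, flow now 10.
No augmenting path remains; maximum flow = 10.
In the residual graph, reachable from Well: {Well, Q}.
Min-cut edges: Well→P (3), Q→R (2), Q→U (5); capacity 3 + 2 + 5 = 10.
This cut is saturated, so no flow can exceed 10.

10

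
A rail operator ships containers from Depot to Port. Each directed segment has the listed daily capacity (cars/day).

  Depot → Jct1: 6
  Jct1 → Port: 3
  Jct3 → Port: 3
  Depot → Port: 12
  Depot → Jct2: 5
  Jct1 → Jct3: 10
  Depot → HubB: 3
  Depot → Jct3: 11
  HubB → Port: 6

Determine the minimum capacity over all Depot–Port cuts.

Augment Depot→Port: bottleneck 12, flow now 12.
Augment Depot→Jct1→Port: bottleneck 3, flow now 15.
Augment Depot→Jct3→Port: bottleneck 3, flow now 18.
Augment Depot→HubB→Port: bottleneck 3, flow now 21.
No augmenting path remains; maximum flow = 21.
By max-flow min-cut, the minimum cut capacity equals the max flow.
In the residual graph, reachable from Depot: {Depot, Jct1, Jct3, Jct2}.
Min-cut edges: Depot→HubB (3), Depot→Port (12), Jct1→Port (3), Jct3→Port (3); capacity 3 + 12 + 3 + 3 = 21.

21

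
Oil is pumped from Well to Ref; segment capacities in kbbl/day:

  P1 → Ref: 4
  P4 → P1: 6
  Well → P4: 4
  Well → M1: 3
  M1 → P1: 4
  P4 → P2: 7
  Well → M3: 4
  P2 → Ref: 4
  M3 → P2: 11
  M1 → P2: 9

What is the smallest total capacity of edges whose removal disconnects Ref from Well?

Augment Well→M1→P2→Ref: bottleneck 3, flow now 3.
Augment Well→P4→P2→Ref: bottleneck 1, flow now 4.
Augment Well→P4→P1→Ref: bottleneck 3, flow now 7.
Augment Well→M3→P2→M1→P1→Ref: bottleneck 1, flow now 8. (uses reverse residual edge)
No augmenting path remains; maximum flow = 8.
By max-flow min-cut, the minimum cut capacity equals the max flow.
In the residual graph, reachable from Well: {Well, M1, P4, M3, P2, P1}.
Min-cut edges: P2→Ref (4), P1→Ref (4); capacity 4 + 4 = 8.

8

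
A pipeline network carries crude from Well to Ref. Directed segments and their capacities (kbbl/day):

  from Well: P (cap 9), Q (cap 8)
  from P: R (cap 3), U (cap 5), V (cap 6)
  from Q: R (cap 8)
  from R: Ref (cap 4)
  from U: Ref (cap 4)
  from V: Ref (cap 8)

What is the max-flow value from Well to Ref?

13

Augment Well→P→R→Ref: bottleneck 3, flow now 3.
Augment Well→P→U→Ref: bottleneck 4, flow now 7.
Augment Well→P→V→Ref: bottleneck 2, flow now 9.
Augment Well→Q→R→Ref: bottleneck 1, flow now 10.
Augment Well→Q→R→P→V→Ref: bottleneck 3, flow now 13. (uses reverse residual edge)
No augmenting path remains; maximum flow = 13.
In the residual graph, reachable from Well: {Well, Q, R}.
Min-cut edges: Well→P (9), R→Ref (4); capacity 9 + 4 = 13.
This cut is saturated, so no flow can exceed 13.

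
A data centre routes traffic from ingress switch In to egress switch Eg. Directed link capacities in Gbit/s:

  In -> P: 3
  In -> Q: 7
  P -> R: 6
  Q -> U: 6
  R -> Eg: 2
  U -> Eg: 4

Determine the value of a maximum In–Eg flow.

6

Augment In→P→R→Eg: bottleneck 2, flow now 2.
Augment In→Q→U→Eg: bottleneck 4, flow now 6.
No augmenting path remains; maximum flow = 6.
In the residual graph, reachable from In: {In, P, Q, R, U}.
Min-cut edges: R→Eg (2), U→Eg (4); capacity 2 + 4 = 6.
This cut is saturated, so no flow can exceed 6.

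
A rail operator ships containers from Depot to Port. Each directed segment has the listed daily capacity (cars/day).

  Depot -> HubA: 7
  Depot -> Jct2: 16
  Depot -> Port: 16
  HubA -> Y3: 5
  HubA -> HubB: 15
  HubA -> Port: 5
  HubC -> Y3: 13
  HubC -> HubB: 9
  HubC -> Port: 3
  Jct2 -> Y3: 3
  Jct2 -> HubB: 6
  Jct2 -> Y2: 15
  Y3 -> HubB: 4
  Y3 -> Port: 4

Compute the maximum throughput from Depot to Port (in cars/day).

Augment Depot→Port: bottleneck 16, flow now 16.
Augment Depot→HubA→Port: bottleneck 5, flow now 21.
Augment Depot→HubA→Y3→Port: bottleneck 2, flow now 23.
Augment Depot→Jct2→Y3→Port: bottleneck 2, flow now 25.
No augmenting path remains; maximum flow = 25.
In the residual graph, reachable from Depot: {Depot, HubA, Jct2, Y3, HubB, Y2}.
Min-cut edges: Depot→Port (16), HubA→Port (5), Y3→Port (4); capacity 16 + 5 + 4 = 25.
This cut is saturated, so no flow can exceed 25.

25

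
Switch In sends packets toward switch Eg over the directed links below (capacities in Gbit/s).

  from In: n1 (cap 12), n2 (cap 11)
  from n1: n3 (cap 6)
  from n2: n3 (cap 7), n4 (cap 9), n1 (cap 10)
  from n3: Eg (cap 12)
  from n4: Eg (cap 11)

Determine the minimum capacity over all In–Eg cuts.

Augment In→n1→n3→Eg: bottleneck 6, flow now 6.
Augment In→n2→n3→Eg: bottleneck 6, flow now 12.
Augment In→n2→n4→Eg: bottleneck 5, flow now 17.
No augmenting path remains; maximum flow = 17.
By max-flow min-cut, the minimum cut capacity equals the max flow.
In the residual graph, reachable from In: {In, n1}.
Min-cut edges: In→n2 (11), n1→n3 (6); capacity 11 + 6 = 17.

17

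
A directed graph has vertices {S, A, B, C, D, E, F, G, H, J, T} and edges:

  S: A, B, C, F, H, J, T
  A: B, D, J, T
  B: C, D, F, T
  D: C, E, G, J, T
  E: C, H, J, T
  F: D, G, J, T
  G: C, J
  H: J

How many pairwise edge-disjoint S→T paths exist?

4

Assign every edge capacity 1; by Menger, the answer equals the max flow.
Path S→T (+1); total 1.
Path S→A→T (+1); total 2.
Path S→B→T (+1); total 3.
Path S→F→T (+1); total 4.
No residual S→T path; max flow = 4.
Certifying cut of size 4: {S→A, S→B, S→F, S→T}.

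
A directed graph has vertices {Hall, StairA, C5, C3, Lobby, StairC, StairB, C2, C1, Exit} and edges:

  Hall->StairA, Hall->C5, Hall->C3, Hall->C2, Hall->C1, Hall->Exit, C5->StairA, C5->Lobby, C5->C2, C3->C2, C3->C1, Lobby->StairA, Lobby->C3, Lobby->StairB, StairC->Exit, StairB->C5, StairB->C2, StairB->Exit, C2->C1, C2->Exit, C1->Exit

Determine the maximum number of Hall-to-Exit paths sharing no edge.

Assign every edge capacity 1; by Menger, the answer equals the max flow.
Path Hall→Exit (+1); total 1.
Path Hall→C2→Exit (+1); total 2.
Path Hall→C1→Exit (+1); total 3.
Path Hall→C5→Lobby→StairB→Exit (+1); total 4.
No residual Hall→Exit path; max flow = 4.
Certifying cut of size 4: {C1→Exit, C2→Exit, Hall→C5, Hall→Exit}.

4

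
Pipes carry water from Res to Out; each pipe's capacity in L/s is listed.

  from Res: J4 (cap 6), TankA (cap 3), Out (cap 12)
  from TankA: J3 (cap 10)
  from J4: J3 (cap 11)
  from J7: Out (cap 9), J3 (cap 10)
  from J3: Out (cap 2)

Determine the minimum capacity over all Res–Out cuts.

14

Augment Res→Out: bottleneck 12, flow now 12.
Augment Res→TankA→J3→Out: bottleneck 2, flow now 14.
No augmenting path remains; maximum flow = 14.
By max-flow min-cut, the minimum cut capacity equals the max flow.
In the residual graph, reachable from Res: {Res, TankA, J4, J3}.
Min-cut edges: Res→Out (12), J3→Out (2); capacity 12 + 2 = 14.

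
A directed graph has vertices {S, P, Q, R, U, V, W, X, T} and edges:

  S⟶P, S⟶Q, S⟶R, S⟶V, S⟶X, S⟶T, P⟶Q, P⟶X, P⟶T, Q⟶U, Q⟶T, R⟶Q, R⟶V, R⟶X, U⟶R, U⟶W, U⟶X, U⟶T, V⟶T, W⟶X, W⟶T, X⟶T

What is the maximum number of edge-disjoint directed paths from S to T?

6

Assign every edge capacity 1; by Menger, the answer equals the max flow.
Path S→T (+1); total 1.
Path S→P→T (+1); total 2.
Path S→Q→T (+1); total 3.
Path S→V→T (+1); total 4.
Path S→X→T (+1); total 5.
Path S→R→Q→U→T (+1); total 6.
No residual S→T path; max flow = 6.
Certifying cut of size 6: {S→P, S→Q, S→R, S→T, S→V, S→X}.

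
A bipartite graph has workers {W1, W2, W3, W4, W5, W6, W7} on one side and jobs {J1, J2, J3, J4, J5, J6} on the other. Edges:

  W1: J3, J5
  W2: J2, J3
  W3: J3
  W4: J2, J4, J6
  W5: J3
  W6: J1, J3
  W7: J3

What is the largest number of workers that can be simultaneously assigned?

Unit-capacity flow: source→left, listed edges, right→sink; max matching = max flow.
Augmenting path W1→J3 (+1); matched 1.
Augmenting path W2→J2 (+1); matched 2.
Augmenting path W4→J4 (+1); matched 3.
Augmenting path W6→J1 (+1); matched 4.
Augmenting path W3→J3→W1→J5 (+1); matched 5.
No augmenting path remains; maximum matching = 5.
König certificate: {W1, W2, W4, W6, J3} is a vertex cover of size 5 (every listed pair touches it), so no matching can be larger.

5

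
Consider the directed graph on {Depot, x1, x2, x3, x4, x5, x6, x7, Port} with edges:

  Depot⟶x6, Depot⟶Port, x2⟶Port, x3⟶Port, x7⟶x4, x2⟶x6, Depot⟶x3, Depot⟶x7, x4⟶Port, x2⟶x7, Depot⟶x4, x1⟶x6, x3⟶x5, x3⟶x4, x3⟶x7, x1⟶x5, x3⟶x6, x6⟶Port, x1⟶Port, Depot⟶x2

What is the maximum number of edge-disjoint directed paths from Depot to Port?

Assign every edge capacity 1; by Menger, the answer equals the max flow.
Path Depot→Port (+1); total 1.
Path Depot→x2→Port (+1); total 2.
Path Depot→x3→Port (+1); total 3.
Path Depot→x4→Port (+1); total 4.
Path Depot→x6→Port (+1); total 5.
No residual Depot→Port path; max flow = 5.
Certifying cut of size 5: {Depot→Port, Depot→x2, Depot→x3, Depot→x6, x4→Port}.

5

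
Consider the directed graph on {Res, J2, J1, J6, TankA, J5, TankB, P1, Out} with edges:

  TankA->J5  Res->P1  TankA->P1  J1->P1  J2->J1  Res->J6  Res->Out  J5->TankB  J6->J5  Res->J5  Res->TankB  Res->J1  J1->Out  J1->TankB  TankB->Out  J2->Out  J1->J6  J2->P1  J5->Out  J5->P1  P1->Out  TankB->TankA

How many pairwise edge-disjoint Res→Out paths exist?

5

Assign every edge capacity 1; by Menger, the answer equals the max flow.
Path Res→Out (+1); total 1.
Path Res→J1→Out (+1); total 2.
Path Res→J5→Out (+1); total 3.
Path Res→TankB→Out (+1); total 4.
Path Res→P1→Out (+1); total 5.
No residual Res→Out path; max flow = 5.
Certifying cut of size 5: {J5→Out, P1→Out, Res→J1, Res→Out, TankB→Out}.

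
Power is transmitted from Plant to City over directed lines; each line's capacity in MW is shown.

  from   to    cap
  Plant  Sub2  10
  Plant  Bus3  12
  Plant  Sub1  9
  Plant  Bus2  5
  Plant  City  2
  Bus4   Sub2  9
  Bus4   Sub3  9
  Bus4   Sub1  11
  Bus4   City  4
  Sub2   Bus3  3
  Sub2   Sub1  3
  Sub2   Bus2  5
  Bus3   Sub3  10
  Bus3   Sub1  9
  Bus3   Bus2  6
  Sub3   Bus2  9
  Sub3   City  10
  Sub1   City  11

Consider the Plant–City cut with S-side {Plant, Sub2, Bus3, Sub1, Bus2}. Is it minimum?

Yes — it is a minimum cut (capacity 23).

Given cut capacity: 2 + 10 + 11 = 23.
Augment Plant→City: bottleneck 2, flow now 2.
Augment Plant→Sub1→City: bottleneck 9, flow now 11.
Augment Plant→Sub2→Sub1→City: bottleneck 2, flow now 13.
Augment Plant→Bus3→Sub3→City: bottleneck 10, flow now 23.
No augmenting path remains; maximum flow = 23.
Cut capacity 23 equals the max flow, so it is a minimum cut.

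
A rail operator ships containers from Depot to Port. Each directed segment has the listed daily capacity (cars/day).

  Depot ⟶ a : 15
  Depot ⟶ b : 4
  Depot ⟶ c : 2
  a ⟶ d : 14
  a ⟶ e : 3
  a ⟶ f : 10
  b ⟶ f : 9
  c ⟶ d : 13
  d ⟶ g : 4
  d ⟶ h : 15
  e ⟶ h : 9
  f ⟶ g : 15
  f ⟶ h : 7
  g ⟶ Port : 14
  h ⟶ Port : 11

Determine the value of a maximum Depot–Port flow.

Augment Depot→a→d→g→Port: bottleneck 4, flow now 4.
Augment Depot→a→d→h→Port: bottleneck 10, flow now 14.
Augment Depot→a→e→h→Port: bottleneck 1, flow now 15.
Augment Depot→b→f→g→Port: bottleneck 4, flow now 19.
Augment Depot→c→d→a→f→g→Port: bottleneck 2, flow now 21. (uses reverse residual edge)
No augmenting path remains; maximum flow = 21.
In the residual graph, reachable from Depot: {Depot}.
Min-cut edges: Depot→a (15), Depot→b (4), Depot→c (2); capacity 15 + 4 + 2 = 21.
This cut is saturated, so no flow can exceed 21.

21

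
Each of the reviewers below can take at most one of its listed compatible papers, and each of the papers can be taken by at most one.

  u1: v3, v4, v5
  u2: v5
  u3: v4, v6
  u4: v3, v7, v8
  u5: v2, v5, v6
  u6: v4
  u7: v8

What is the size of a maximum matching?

Unit-capacity flow: source→left, listed edges, right→sink; max matching = max flow.
Augmenting path u1→v3 (+1); matched 1.
Augmenting path u2→v5 (+1); matched 2.
Augmenting path u3→v4 (+1); matched 3.
Augmenting path u4→v7 (+1); matched 4.
Augmenting path u5→v2 (+1); matched 5.
Augmenting path u7→v8 (+1); matched 6.
Augmenting path u6→v4→u3→v6 (+1); matched 7.
No augmenting path remains; maximum matching = 7.
König certificate: {u1, u2, u3, u4, u5, u6, u7} is a vertex cover of size 7 (every listed pair touches it), so no matching can be larger.

7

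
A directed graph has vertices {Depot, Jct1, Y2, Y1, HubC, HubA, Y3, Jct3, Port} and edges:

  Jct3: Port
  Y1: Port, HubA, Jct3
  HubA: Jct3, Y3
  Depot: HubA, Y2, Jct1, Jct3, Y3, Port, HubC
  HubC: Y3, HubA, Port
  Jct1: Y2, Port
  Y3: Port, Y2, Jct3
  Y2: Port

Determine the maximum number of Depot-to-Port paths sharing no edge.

Assign every edge capacity 1; by Menger, the answer equals the max flow.
Path Depot→Port (+1); total 1.
Path Depot→Jct1→Port (+1); total 2.
Path Depot→Y2→Port (+1); total 3.
Path Depot→HubC→Port (+1); total 4.
Path Depot→Y3→Port (+1); total 5.
Path Depot→Jct3→Port (+1); total 6.
No residual Depot→Port path; max flow = 6.
Certifying cut of size 6: {Depot→HubC, Depot→Jct1, Depot→Port, Jct3→Port, Y2→Port, Y3→Port}.

6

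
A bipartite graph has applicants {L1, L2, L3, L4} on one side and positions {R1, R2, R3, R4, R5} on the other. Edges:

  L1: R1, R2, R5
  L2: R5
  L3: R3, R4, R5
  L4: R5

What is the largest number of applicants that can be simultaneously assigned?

3

Unit-capacity flow: source→left, listed edges, right→sink; max matching = max flow.
Augmenting path L1→R1 (+1); matched 1.
Augmenting path L2→R5 (+1); matched 2.
Augmenting path L3→R3 (+1); matched 3.
No augmenting path remains; maximum matching = 3.
König certificate: {L1, L3, R5} is a vertex cover of size 3 (every listed pair touches it), so no matching can be larger.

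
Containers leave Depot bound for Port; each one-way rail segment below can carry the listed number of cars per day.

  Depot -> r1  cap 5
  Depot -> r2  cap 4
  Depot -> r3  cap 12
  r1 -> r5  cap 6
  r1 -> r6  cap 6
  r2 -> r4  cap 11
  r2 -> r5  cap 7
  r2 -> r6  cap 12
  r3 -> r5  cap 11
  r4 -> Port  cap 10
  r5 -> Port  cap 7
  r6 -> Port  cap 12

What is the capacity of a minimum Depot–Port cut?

Augment Depot→r1→r5→Port: bottleneck 5, flow now 5.
Augment Depot→r2→r4→Port: bottleneck 4, flow now 9.
Augment Depot→r3→r5→Port: bottleneck 2, flow now 11.
Augment Depot→r3→r5→r1→r6→Port: bottleneck 5, flow now 16. (uses reverse residual edge)
No augmenting path remains; maximum flow = 16.
By max-flow min-cut, the minimum cut capacity equals the max flow.
In the residual graph, reachable from Depot: {Depot, r3, r5}.
Min-cut edges: Depot→r1 (5), Depot→r2 (4), r5→Port (7); capacity 5 + 4 + 7 = 16.

16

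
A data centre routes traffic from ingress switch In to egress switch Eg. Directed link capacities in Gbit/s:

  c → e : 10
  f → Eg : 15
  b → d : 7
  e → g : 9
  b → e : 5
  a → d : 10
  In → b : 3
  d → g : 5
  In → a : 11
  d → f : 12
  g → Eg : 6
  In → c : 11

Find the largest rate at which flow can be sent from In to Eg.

Augment In→a→d→f→Eg: bottleneck 10, flow now 10.
Augment In→b→d→f→Eg: bottleneck 2, flow now 12.
Augment In→b→d→g→Eg: bottleneck 1, flow now 13.
Augment In→c→e→g→Eg: bottleneck 5, flow now 18.
No augmenting path remains; maximum flow = 18.
In the residual graph, reachable from In: {In, a, b, c, d, e, g}.
Min-cut edges: d→f (12), g→Eg (6); capacity 12 + 6 = 18.
This cut is saturated, so no flow can exceed 18.

18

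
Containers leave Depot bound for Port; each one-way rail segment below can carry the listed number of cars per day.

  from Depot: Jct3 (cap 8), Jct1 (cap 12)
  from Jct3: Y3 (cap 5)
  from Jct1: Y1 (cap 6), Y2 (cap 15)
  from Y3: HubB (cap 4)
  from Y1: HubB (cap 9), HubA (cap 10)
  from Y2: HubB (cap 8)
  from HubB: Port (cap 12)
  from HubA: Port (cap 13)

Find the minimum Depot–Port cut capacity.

16

Augment Depot→Jct3→Y3→HubB→Port: bottleneck 4, flow now 4.
Augment Depot→Jct1→Y1→HubB→Port: bottleneck 6, flow now 10.
Augment Depot→Jct1→Y2→HubB→Port: bottleneck 2, flow now 12.
Augment Depot→Jct1→Y2→HubB→Y1→HubA→Port: bottleneck 4, flow now 16. (uses reverse residual edge)
No augmenting path remains; maximum flow = 16.
By max-flow min-cut, the minimum cut capacity equals the max flow.
In the residual graph, reachable from Depot: {Depot, Jct3, Y3}.
Min-cut edges: Depot→Jct1 (12), Y3→HubB (4); capacity 12 + 4 = 16.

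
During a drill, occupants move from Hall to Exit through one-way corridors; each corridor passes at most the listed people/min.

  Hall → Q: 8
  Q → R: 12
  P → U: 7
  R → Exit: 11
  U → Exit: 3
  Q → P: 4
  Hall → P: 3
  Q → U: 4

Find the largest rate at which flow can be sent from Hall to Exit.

Augment Hall→P→U→Exit: bottleneck 3, flow now 3.
Augment Hall→Q→R→Exit: bottleneck 8, flow now 11.
No augmenting path remains; maximum flow = 11.
In the residual graph, reachable from Hall: {Hall}.
Min-cut edges: Hall→P (3), Hall→Q (8); capacity 3 + 8 = 11.
This cut is saturated, so no flow can exceed 11.

11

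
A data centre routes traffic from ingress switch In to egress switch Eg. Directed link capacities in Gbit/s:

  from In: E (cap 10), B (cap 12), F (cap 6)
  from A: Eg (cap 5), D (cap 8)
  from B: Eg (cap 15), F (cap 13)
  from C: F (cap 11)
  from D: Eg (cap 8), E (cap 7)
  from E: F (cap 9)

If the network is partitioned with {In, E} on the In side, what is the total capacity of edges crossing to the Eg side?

27

Edges leaving {In, E}: In→B (12), In→F (6), E→F (9).
Cut capacity = 12 + 6 + 9 = 27.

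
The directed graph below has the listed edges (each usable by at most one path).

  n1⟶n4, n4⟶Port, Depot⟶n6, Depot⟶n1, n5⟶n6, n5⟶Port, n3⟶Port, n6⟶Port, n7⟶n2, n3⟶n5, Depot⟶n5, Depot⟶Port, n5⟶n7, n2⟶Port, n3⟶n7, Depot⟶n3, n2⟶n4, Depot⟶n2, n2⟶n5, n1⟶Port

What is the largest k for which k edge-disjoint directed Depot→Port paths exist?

Assign every edge capacity 1; by Menger, the answer equals the max flow.
Path Depot→Port (+1); total 1.
Path Depot→n1→Port (+1); total 2.
Path Depot→n2→Port (+1); total 3.
Path Depot→n3→Port (+1); total 4.
Path Depot→n5→Port (+1); total 5.
Path Depot→n6→Port (+1); total 6.
No residual Depot→Port path; max flow = 6.
Certifying cut of size 6: {Depot→Port, Depot→n1, Depot→n2, Depot→n3, Depot→n5, Depot→n6}.

6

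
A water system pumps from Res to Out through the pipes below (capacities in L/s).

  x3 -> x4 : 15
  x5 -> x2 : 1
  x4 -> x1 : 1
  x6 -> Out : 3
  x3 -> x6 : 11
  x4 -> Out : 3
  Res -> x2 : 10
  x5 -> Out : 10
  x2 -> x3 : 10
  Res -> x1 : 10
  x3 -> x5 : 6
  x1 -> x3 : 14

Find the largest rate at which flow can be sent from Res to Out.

Augment Res→x1→x3→x4→Out: bottleneck 3, flow now 3.
Augment Res→x1→x3→x5→Out: bottleneck 6, flow now 9.
Augment Res→x1→x3→x6→Out: bottleneck 1, flow now 10.
Augment Res→x2→x3→x6→Out: bottleneck 2, flow now 12.
No augmenting path remains; maximum flow = 12.
In the residual graph, reachable from Res: {Res, x1, x2, x3, x4, x6}.
Min-cut edges: x3→x5 (6), x4→Out (3), x6→Out (3); capacity 6 + 3 + 3 = 12.
This cut is saturated, so no flow can exceed 12.

12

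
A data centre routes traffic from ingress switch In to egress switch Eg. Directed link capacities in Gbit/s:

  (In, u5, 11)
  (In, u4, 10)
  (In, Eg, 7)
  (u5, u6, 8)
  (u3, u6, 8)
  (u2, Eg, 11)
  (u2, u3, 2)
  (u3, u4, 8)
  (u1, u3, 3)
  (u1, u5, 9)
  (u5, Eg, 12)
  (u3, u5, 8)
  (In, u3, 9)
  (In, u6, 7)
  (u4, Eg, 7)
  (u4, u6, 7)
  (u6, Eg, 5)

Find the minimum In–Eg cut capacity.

Augment In→Eg: bottleneck 7, flow now 7.
Augment In→u4→Eg: bottleneck 7, flow now 14.
Augment In→u5→Eg: bottleneck 11, flow now 25.
Augment In→u6→Eg: bottleneck 5, flow now 30.
Augment In→u3→u5→Eg: bottleneck 1, flow now 31.
No augmenting path remains; maximum flow = 31.
By max-flow min-cut, the minimum cut capacity equals the max flow.
In the residual graph, reachable from In: {In, u3, u4, u5, u6}.
Min-cut edges: In→Eg (7), u4→Eg (7), u5→Eg (12), u6→Eg (5); capacity 7 + 7 + 12 + 5 = 31.

31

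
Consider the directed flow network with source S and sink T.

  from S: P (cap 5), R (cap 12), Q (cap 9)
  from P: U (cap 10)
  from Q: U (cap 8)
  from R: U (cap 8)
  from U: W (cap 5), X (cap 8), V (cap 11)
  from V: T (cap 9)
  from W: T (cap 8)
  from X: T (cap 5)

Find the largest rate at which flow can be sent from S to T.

19

Augment S→P→U→V→T: bottleneck 5, flow now 5.
Augment S→Q→U→V→T: bottleneck 4, flow now 9.
Augment S→Q→U→W→T: bottleneck 4, flow now 13.
Augment S→R→U→W→T: bottleneck 1, flow now 14.
Augment S→R→U→X→T: bottleneck 5, flow now 19.
No augmenting path remains; maximum flow = 19.
In the residual graph, reachable from S: {S, P, Q, R, U, V, X}.
Min-cut edges: U→W (5), V→T (9), X→T (5); capacity 5 + 9 + 5 = 19.
This cut is saturated, so no flow can exceed 19.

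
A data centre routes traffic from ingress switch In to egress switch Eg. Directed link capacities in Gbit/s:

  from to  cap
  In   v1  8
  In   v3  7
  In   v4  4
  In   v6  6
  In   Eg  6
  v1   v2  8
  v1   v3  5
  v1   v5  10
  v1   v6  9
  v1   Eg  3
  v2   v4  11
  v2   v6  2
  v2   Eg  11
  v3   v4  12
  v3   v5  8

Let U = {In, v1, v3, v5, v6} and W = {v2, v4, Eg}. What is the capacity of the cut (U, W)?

33

Edges leaving {In, v1, v3, v5, v6}: In→v4 (4), In→Eg (6), v1→v2 (8), v1→Eg (3), v3→v4 (12).
Cut capacity = 4 + 6 + 8 + 3 + 12 = 33.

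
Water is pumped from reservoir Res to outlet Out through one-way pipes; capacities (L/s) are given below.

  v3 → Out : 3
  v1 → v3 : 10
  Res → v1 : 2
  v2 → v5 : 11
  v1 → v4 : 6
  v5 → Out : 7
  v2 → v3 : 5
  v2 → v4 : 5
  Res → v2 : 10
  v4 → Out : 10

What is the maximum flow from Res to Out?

12

Augment Res→v1→v3→Out: bottleneck 2, flow now 2.
Augment Res→v2→v3→Out: bottleneck 1, flow now 3.
Augment Res→v2→v4→Out: bottleneck 5, flow now 8.
Augment Res→v2→v5→Out: bottleneck 4, flow now 12.
No augmenting path remains; maximum flow = 12.
In the residual graph, reachable from Res: {Res}.
Min-cut edges: Res→v1 (2), Res→v2 (10); capacity 2 + 10 = 12.
This cut is saturated, so no flow can exceed 12.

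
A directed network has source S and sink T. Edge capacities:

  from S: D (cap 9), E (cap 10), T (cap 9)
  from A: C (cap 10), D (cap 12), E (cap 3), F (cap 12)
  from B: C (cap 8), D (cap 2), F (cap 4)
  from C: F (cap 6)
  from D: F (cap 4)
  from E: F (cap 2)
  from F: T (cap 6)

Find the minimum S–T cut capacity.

15

Augment S→T: bottleneck 9, flow now 9.
Augment S→D→F→T: bottleneck 4, flow now 13.
Augment S→E→F→T: bottleneck 2, flow now 15.
No augmenting path remains; maximum flow = 15.
By max-flow min-cut, the minimum cut capacity equals the max flow.
In the residual graph, reachable from S: {S, D, E}.
Min-cut edges: S→T (9), D→F (4), E→F (2); capacity 9 + 4 + 2 = 15.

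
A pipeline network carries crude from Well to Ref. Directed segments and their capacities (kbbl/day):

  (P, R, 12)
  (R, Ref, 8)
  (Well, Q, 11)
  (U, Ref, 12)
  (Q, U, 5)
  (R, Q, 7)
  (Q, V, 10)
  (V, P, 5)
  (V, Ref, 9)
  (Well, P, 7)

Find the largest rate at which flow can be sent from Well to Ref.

18

Augment Well→P→R→Ref: bottleneck 7, flow now 7.
Augment Well→Q→U→Ref: bottleneck 5, flow now 12.
Augment Well→Q→V→Ref: bottleneck 6, flow now 18.
No augmenting path remains; maximum flow = 18.
In the residual graph, reachable from Well: {Well}.
Min-cut edges: Well→P (7), Well→Q (11); capacity 7 + 11 = 18.
This cut is saturated, so no flow can exceed 18.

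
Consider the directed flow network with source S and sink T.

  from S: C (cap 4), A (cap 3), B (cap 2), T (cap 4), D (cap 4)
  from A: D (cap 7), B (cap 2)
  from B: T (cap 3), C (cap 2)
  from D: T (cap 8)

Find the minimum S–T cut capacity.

Augment S→T: bottleneck 4, flow now 4.
Augment S→B→T: bottleneck 2, flow now 6.
Augment S→D→T: bottleneck 4, flow now 10.
Augment S→A→B→T: bottleneck 1, flow now 11.
Augment S→A→D→T: bottleneck 2, flow now 13.
No augmenting path remains; maximum flow = 13.
By max-flow min-cut, the minimum cut capacity equals the max flow.
In the residual graph, reachable from S: {S, C}.
Min-cut edges: S→A (3), S→B (2), S→D (4), S→T (4); capacity 3 + 2 + 4 + 4 = 13.

13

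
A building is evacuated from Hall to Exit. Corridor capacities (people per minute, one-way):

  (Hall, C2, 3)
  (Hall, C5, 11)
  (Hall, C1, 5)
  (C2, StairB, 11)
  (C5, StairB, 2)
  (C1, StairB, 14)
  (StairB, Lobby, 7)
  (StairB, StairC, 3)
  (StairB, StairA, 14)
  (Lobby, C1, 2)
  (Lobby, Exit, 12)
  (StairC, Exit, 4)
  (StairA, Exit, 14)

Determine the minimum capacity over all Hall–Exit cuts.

Augment Hall→C2→StairB→Lobby→Exit: bottleneck 3, flow now 3.
Augment Hall→C5→StairB→Lobby→Exit: bottleneck 2, flow now 5.
Augment Hall→C1→StairB→Lobby→Exit: bottleneck 2, flow now 7.
Augment Hall→C1→StairB→StairC→Exit: bottleneck 3, flow now 10.
No augmenting path remains; maximum flow = 10.
By max-flow min-cut, the minimum cut capacity equals the max flow.
In the residual graph, reachable from Hall: {Hall, C5}.
Min-cut edges: Hall→C2 (3), Hall→C1 (5), C5→StairB (2); capacity 3 + 5 + 2 = 10.

10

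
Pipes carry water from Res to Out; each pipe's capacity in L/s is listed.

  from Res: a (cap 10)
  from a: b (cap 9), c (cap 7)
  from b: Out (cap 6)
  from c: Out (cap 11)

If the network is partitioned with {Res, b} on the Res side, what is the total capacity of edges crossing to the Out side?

16

Edges leaving {Res, b}: Res→a (10), b→Out (6).
Cut capacity = 10 + 6 = 16.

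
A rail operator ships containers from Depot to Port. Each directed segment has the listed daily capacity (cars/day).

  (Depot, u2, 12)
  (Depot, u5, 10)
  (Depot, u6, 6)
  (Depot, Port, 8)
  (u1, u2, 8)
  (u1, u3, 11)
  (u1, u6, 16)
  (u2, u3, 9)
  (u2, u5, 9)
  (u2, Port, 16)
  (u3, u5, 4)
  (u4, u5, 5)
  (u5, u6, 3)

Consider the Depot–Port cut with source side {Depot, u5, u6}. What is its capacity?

Edges leaving {Depot, u5, u6}: Depot→u2 (12), Depot→Port (8).
Cut capacity = 12 + 8 = 20.

20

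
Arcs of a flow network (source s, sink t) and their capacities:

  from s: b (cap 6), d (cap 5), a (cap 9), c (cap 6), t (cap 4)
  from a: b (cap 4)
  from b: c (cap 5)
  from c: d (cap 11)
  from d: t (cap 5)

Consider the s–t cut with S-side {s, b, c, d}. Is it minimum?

No — its capacity is 18, but the minimum cut has capacity 9.

Given cut capacity: 9 + 4 + 5 = 18.
Augment s→t: bottleneck 4, flow now 4.
Augment s→d→t: bottleneck 5, flow now 9.
No augmenting path remains; maximum flow = 9.
In the residual graph, reachable from s: {s, a, b, c, d}.
Min-cut edges: s→t (4), d→t (5); capacity 4 + 5 = 9.
Cut capacity 18 exceeds the max flow 9, so it is not minimum.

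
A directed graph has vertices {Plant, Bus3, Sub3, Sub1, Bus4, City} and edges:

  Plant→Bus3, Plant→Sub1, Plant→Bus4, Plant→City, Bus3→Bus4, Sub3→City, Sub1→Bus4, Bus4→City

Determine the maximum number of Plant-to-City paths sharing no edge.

Assign every edge capacity 1; by Menger, the answer equals the max flow.
Path Plant→City (+1); total 1.
Path Plant→Bus4→City (+1); total 2.
No residual Plant→City path; max flow = 2.
Certifying cut of size 2: {Bus4→City, Plant→City}.

2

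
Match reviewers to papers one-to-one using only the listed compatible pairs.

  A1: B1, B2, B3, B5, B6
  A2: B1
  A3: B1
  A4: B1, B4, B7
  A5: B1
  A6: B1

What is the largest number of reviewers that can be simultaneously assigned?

3

Unit-capacity flow: source→left, listed edges, right→sink; max matching = max flow.
Augmenting path A1→B1 (+1); matched 1.
Augmenting path A4→B4 (+1); matched 2.
Augmenting path A2→B1→A1→B2 (+1); matched 3.
No augmenting path remains; maximum matching = 3.
König certificate: {A1, A4, B1} is a vertex cover of size 3 (every listed pair touches it), so no matching can be larger.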